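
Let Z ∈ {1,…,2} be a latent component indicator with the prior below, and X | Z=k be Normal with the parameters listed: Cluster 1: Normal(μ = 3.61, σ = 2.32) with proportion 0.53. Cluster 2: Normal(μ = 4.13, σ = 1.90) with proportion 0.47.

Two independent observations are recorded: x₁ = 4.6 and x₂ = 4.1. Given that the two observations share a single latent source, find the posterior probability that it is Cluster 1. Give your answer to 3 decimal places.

0.410

The responsibility of component k is π_k f_k(x) divided by Σ_j π_j f_j(x).
Since both observations come from the same component, the likelihood for component k is f_k(x₁)·f_k(x₂).
  f_1 = [0.156993] × [0.168165] = 0.0264008
  f_2 = [0.203643] × [0.209943] = 0.0427535
Unnormalised posteriors:
  π_1·f_1 = 0.53 × 0.0264008 = 0.0139924
  π_2·f_2 = 0.47 × 0.0427535 = 0.0200941
Evidence: 0.0139924 + 0.0200941 = 0.0340865
P(Cluster 1 | x) ≈ 0.410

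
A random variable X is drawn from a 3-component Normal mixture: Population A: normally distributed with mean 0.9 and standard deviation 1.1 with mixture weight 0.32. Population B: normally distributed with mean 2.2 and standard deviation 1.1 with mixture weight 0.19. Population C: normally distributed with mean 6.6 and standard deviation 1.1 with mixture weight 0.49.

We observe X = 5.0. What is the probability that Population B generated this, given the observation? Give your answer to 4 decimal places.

Apply Bayes' rule: the posterior for each component is proportional to its prior times its likelihood at x.
Component likelihoods at x = 5.0:
  L_A = 0.000348968
  L_B = 0.0142085
  L_C = 0.125921
Weight by the priors:
  π_A·L_A = 0.32 × 0.000348968 = 0.00011167
  π_B·L_B = 0.19 × 0.0142085 = 0.00269961
  π_C·L_C = 0.49 × 0.125921 = 0.0617013
Sum: 0.00011167 + 0.00269961 + 0.0617013 = 0.0645126
P(Population B | 5.0) ≈ 0.0418

0.0418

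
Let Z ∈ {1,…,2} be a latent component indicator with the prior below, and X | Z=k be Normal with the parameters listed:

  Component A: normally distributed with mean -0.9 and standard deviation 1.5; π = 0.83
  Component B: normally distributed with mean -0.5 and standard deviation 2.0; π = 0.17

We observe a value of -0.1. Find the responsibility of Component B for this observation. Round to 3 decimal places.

0.148

P(component k | x) = P(Z=k)·f_k(x) / marginal(x), where marginal(x) = Σ_j P(Z=j)·f_j(x).
Evaluate each component's likelihood at the observed value:
  L_A = 0.230703
  L_B = 0.195521
Prior × likelihood for each component:
  P(Z=A)·L_A = 0.83 × 0.230703 = 0.191483
  P(Z=B)·L_B = 0.17 × 0.195521 = 0.0332386
Sum: 0.191483 + 0.0332386 = 0.224722
Responsibility of Component B: 0.0332386 / 0.224722 ≈ 0.148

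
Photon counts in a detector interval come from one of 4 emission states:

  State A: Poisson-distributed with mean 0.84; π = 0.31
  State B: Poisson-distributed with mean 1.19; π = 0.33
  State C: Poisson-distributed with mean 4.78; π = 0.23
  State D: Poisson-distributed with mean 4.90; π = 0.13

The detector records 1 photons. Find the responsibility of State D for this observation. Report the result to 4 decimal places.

By Bayes' theorem, P(k | x) = π_k f_k(x) / Σ_j π_j f_j(x).
Component likelihoods at x = 1 photons:
  L_A = e^(−0.84)·0.84^1/1! = 0.362637
  L_B = e^(−1.19)·1.19^1/1! = 0.362023
  L_C = e^(−4.78)·4.78^1/1! = 0.0401329
  L_D = e^(−4.90)·4.90^1/1! = 0.0364883
Prior × likelihood for each component:
  π_A·L_A = 0.31 × 0.362637 = 0.112417
  π_B·L_B = 0.33 × 0.362023 = 0.119468
  π_C·L_C = 0.23 × 0.0401329 = 0.00923056
  π_D·L_D = 0.13 × 0.0364883 = 0.00474347
Denominator: 0.112417 + 0.119468 + 0.00923056 + 0.00474347 = 0.245859
Responsibility of State D: 0.00474347 / 0.245859 ≈ 0.0193

0.0193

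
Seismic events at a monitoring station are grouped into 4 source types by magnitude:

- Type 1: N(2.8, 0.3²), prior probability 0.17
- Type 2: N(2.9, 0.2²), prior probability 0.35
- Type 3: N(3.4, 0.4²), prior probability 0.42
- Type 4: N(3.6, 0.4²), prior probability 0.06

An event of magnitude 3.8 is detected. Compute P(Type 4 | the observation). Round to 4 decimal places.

0.1716

P(component k | x) = w_k·f_k(x) / marginal(x), where marginal(x) = Σ_j w_j·f_j(x).
Normal densities:
  p_1 = (1/(0.3·√(2π)))·exp(−(3.8−2.8)²/(2·0.3²)) = 1.329808·exp(-5.55556) = 0.00514093
  p_2 = (1/(0.2·√(2π)))·exp(−(3.8−2.9)²/(2·0.2²)) = 1.994711·exp(-10.12500) = 7.99187e-05
  p_3 = (1/(0.4·√(2π)))·exp(−(3.8−3.4)²/(2·0.4²)) = 0.997356·exp(-0.50000) = 0.604927
  p_4 = (1/(0.4·√(2π)))·exp(−(3.8−3.6)²/(2·0.4²)) = 0.997356·exp(-0.12500) = 0.880163
Weight by the priors:
  w_1·p_1 = 0.17 × 0.00514093 = 0.000873958
  w_2·p_2 = 0.35 × 7.99187e-05 = 2.79715e-05
  w_3·p_3 = 0.42 × 0.604927 = 0.254069
  w_4·p_4 = 0.06 × 0.880163 = 0.0528098
Denominator: 0.000873958 + 2.79715e-05 + 0.254069 + 0.0528098 = 0.307781
P(Type 4 | data) ≈ 0.1716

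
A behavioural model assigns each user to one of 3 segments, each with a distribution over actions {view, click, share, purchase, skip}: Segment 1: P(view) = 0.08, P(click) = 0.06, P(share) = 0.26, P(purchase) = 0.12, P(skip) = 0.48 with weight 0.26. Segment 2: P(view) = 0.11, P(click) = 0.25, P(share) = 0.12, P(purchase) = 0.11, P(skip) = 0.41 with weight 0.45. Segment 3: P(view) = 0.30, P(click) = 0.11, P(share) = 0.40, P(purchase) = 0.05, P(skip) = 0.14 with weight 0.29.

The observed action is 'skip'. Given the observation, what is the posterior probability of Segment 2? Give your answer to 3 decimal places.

Apply Bayes' rule: the posterior for each component is proportional to its prior times its likelihood at x.
Categorical probabilities:
  L_1 = 0.48
  L_2 = 0.41
  L_3 = 0.14
Prior × likelihood for each component:
  π_1·L_1 = 0.26 × 0.48 = 0.1248
  π_2·L_2 = 0.45 × 0.41 = 0.1845
  π_3·L_3 = 0.29 × 0.14 = 0.0406
Normaliser: 0.1248 + 0.1845 + 0.0406 = 0.3499
P(Segment 2 | data) = 0.1845 / 0.3499 ≈ 0.527

0.527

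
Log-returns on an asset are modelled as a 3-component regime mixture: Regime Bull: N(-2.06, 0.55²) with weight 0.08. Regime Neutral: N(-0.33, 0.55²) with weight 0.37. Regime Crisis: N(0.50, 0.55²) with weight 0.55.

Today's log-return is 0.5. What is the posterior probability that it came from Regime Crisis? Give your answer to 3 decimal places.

The responsibility of component k is π_k f_k(x) divided by Σ_j π_j f_j(x).
Component likelihoods at x = 0.5:
  p_Bull = (1/(0.55·√(2π)))·exp(−(0.5−-2.06)²/(2·0.55²)) = 0.725350·exp(-10.83240) = 1.43251e-05
  p_Neutral = (1/(0.55·√(2π)))·exp(−(0.5−-0.33)²/(2·0.55²)) = 0.725350·exp(-1.13868) = 0.232288
  p_Crisis = (1/(0.55·√(2π)))·exp(−(0.5−0.50)²/(2·0.55²)) = 0.725350·exp(-0.00000) = 0.72535
Unnormalised posteriors:
  π_Bull·p_Bull = 0.08 × 1.43251e-05 = 1.14601e-06
  π_Neutral·p_Neutral = 0.37 × 0.232288 = 0.0859464
  π_Crisis·p_Crisis = 0.55 × 0.72535 = 0.398942
Marginal: 1.14601e-06 + 0.0859464 + 0.398942 = 0.48489
Responsibility of Regime Crisis: 0.398942 / 0.48489 ≈ 0.823

0.823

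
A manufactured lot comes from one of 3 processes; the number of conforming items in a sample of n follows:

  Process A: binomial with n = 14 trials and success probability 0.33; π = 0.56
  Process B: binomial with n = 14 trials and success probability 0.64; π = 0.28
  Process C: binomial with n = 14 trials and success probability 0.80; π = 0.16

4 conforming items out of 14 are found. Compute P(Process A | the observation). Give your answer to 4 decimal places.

0.9860

By Bayes' theorem, P(k | x) = P(Z=k) f_k(x) / Σ_j P(Z=j) f_j(x).
Evaluate each component's likelihood at the observed value:
  L_A = C(14,4)·0.33^4·0.67^10 = 1001·0.0118592·0.0182284 = 0.21639
  L_B = C(14,4)·0.64^4·0.36^10 = 1001·0.167772·3.65616e-05 = 0.00614015
  L_C = C(14,4)·0.80^4·0.20^10 = 1001·0.4096·1.024e-07 = 4.1985e-05
Weight by the priors:
  P(Z=A)·L_A = 0.56 × 0.21639 = 0.121179
  P(Z=B)·L_B = 0.28 × 0.00614015 = 0.00171924
  P(Z=C)·L_C = 0.16 × 4.1985e-05 = 6.7176e-06
Evidence: 0.121179 + 0.00171924 + 6.7176e-06 = 0.122905
P(Process A | data) = 0.121179 / 0.122905 ≈ 0.9860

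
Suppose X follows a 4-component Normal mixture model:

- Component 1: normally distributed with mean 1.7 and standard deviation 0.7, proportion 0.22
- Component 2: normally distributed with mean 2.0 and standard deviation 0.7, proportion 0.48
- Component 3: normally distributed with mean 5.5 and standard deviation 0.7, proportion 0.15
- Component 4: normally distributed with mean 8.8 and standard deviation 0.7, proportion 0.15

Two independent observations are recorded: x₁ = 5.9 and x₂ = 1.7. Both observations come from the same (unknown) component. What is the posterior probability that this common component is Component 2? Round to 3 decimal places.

By Bayes' theorem, P(k | x) = π_k f_k(x) / Σ_j π_j f_j(x).
Since both observations come from the same component, the likelihood for component k is f_k(x₁)·f_k(x₂).
  p_1 = [8.67983e-09] × [0.569918] = 4.94679e-09
  p_2 = [1.03606e-07] × [0.51991] = 5.38657e-08
  p_3 = [0.484068] × [2.27309e-07] = 1.10033e-07
  p_4 = [0.00010687] × [2.60757e-23] = 2.78671e-27
Multiply by the mixture weights:
  π_1·p_1 = 0.22 × 4.94679e-09 = 1.08829e-09
  π_2·p_2 = 0.48 × 5.38657e-08 = 2.58555e-08
  π_3·p_3 = 0.15 × 1.10033e-07 = 1.65049e-08
  π_4·p_4 = 0.15 × 2.78671e-27 = 4.18007e-28
Denominator: 1.08829e-09 + 2.58555e-08 + 1.65049e-08 + 4.18007e-28 = 4.34488e-08
Responsibility of Component 2: 2.58555e-08 / 4.34488e-08 ≈ 0.595

0.595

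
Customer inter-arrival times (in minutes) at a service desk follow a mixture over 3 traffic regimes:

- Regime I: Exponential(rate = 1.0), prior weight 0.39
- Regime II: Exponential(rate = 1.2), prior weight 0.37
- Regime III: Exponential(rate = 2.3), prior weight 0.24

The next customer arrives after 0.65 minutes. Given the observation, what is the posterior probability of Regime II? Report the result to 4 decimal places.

By Bayes' theorem, P(k | x) = w_k f_k(x) / Σ_j w_j f_j(x).
Component likelihoods at x = 0.65 minutes:
  f_I = 0.522046
  f_II = 0.550087
  f_III = 0.515772
Prior × likelihood for each component:
  w_I·f_I = 0.39 × 0.522046 = 0.203598
  w_II·f_II = 0.37 × 0.550087 = 0.203532
  w_III·f_III = 0.24 × 0.515772 = 0.123785
Marginal: 0.203598 + 0.203532 + 0.123785 = 0.530915
Responsibility of Regime II: 0.203532 / 0.530915 ≈ 0.3834

0.3834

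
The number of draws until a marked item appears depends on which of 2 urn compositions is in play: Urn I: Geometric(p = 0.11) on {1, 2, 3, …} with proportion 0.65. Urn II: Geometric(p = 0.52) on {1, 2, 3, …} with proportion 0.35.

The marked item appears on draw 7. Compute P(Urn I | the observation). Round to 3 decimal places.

The responsibility of component k is π_k f_k(x) divided by Σ_j π_j f_j(x).
Geometric probabilities:
  L_I = 0.11·(1−0.11)^6 = 0.11·0.496981 = 0.0546679
  L_II = 0.52·(1−0.52)^6 = 0.52·0.0122306 = 0.00635991
Prior × likelihood for each component:
  π_I·L_I = 0.65 × 0.0546679 = 0.0355342
  π_II·L_II = 0.35 × 0.00635991 = 0.00222597
Normaliser: 0.0355342 + 0.00222597 = 0.0377601
P(Urn I | 7) = 0.0355342 / 0.0377601 ≈ 0.941

0.941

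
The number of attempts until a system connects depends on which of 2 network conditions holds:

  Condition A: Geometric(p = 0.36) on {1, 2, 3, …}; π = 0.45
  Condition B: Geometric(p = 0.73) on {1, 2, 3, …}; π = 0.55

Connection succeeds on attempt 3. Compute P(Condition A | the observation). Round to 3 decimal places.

Apply Bayes' rule: the posterior for each component is proportional to its prior times its likelihood at x.
Component likelihoods at x = 3:
  f_A = 0.147456
  f_B = 0.053217
Multiply by the mixture weights:
  π_A·f_A = 0.45 × 0.147456 = 0.0663552
  π_B·f_B = 0.55 × 0.053217 = 0.0292694
Normaliser: 0.0663552 + 0.0292694 = 0.0956246
So the posterior for Condition A is 0.0663552 / 0.0956246 ≈ 0.694.

0.694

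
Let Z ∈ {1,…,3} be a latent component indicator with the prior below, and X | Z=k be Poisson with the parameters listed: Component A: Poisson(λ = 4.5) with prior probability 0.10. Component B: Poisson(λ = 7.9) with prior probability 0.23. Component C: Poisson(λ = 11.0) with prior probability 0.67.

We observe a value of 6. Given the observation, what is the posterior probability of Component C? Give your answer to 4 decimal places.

0.3983

By Bayes' theorem, P(k | x) = π_k f_k(x) / Σ_j π_j f_j(x).
Poisson probabilities:
  L_A = e^(−4.5)·4.5^6/6! = 0.12812
  L_B = e^(−7.9)·7.9^6/6! = 0.125171
  L_C = e^(−11.0)·11.0^6/6! = 0.0410946
Multiply by the mixture weights:
  π_A·L_A = 0.10 × 0.12812 = 0.012812
  π_B·L_B = 0.23 × 0.125171 = 0.0287893
  π_C·L_C = 0.67 × 0.0410946 = 0.0275334
Denominator: 0.012812 + 0.0287893 + 0.0275334 = 0.0691347
P(Component C | data) ≈ 0.3983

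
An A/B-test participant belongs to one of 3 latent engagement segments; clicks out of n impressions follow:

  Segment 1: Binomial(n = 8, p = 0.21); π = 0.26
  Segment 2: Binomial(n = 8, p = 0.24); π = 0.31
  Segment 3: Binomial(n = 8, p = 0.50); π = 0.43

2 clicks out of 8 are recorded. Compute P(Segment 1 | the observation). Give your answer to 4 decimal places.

0.3525

The responsibility of component k is P(Z=k) f_k(x) divided by Σ_j P(Z=j) f_j(x).
Component likelihoods at x = 2 clicks out of 8:
  f_1 = 0.300164
  f_2 = 0.310786
  f_3 = 0.109375
Prior × likelihood for each component:
  P(Z=1)·f_1 = 0.26 × 0.300164 = 0.0780427
  P(Z=2)·f_2 = 0.31 × 0.310786 = 0.0963438
  P(Z=3)·f_3 = 0.43 × 0.109375 = 0.0470312
Evidence: 0.0780427 + 0.0963438 + 0.0470312 = 0.221418
Responsibility of Segment 1: 0.0780427 / 0.221418 ≈ 0.3525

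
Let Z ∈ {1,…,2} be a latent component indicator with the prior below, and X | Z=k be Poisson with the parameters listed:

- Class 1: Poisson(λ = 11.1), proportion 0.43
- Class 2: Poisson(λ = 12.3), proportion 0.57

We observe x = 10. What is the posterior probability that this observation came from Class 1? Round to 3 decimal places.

Posterior ∝ prior × likelihood, so P(k | x) ∝ π_k f_k(x); normalise over all components.
Poisson probabilities:
  L_1 = e^(−11.1)·11.1^10/10! = 0.118249
  L_2 = e^(−12.3)·12.3^10/10! = 0.0994182
Weight by the priors:
  π_1·L_1 = 0.43 × 0.118249 = 0.0508471
  π_2·L_2 = 0.57 × 0.0994182 = 0.0566684
Marginal: 0.0508471 + 0.0566684 = 0.107516
So the posterior for Class 1 is 0.0508471 / 0.107516 ≈ 0.473.

0.473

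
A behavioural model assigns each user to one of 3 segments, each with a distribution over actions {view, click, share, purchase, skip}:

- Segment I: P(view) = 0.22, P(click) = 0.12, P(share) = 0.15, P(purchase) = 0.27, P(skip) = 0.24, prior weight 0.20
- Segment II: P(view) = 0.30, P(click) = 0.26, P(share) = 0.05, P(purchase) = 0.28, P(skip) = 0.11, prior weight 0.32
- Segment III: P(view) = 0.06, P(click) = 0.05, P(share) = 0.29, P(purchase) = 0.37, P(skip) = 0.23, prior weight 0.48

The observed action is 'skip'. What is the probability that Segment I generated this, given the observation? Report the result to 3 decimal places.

Posterior ∝ prior × likelihood, so P(k | x) ∝ π_k f_k(x); normalise over all components.
Evaluate each component's likelihood at the observed value:
  f_I = 0.24
  f_II = 0.11
  f_III = 0.23
Multiply by the mixture weights:
  π_I·f_I = 0.20 × 0.24 = 0.048
  π_II·f_II = 0.32 × 0.11 = 0.0352
  π_III·f_III = 0.48 × 0.23 = 0.1104
Normaliser: 0.048 + 0.0352 + 0.1104 = 0.1936
P(Segment I | the observation) = 0.048 / 0.1936 ≈ 0.248

0.248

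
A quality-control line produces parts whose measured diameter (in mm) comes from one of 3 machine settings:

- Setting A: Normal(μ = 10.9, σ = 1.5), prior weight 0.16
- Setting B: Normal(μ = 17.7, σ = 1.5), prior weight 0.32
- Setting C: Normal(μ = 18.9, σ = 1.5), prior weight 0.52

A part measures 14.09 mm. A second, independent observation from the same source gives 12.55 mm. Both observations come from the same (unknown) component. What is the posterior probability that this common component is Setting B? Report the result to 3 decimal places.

The responsibility of component k is P(Z=k) f_k(x) divided by Σ_j P(Z=j) f_j(x).
Since both observations come from the same component, the likelihood for component k is f_k(x₁)·f_k(x₂).
  p_A = [0.0277156] × [0.145235] = 0.00402527
  p_B = [0.0146924] × [0.000733053] = 1.07703e-05
  p_C = [0.00155581] × [3.41428e-05] = 5.31197e-08
Multiply by the mixture weights:
  P(Z=A)·p_A = 0.16 × 0.00402527 = 0.000644043
  P(Z=B)·p_B = 0.32 × 1.07703e-05 = 3.4465e-06
  P(Z=C)·p_C = 0.52 × 5.31197e-08 = 2.76222e-08
Sum: 0.000644043 + 3.4465e-06 + 2.76222e-08 = 0.000647518
P(Setting B | data) = 3.4465e-06 / 0.000647518 ≈ 0.005

0.005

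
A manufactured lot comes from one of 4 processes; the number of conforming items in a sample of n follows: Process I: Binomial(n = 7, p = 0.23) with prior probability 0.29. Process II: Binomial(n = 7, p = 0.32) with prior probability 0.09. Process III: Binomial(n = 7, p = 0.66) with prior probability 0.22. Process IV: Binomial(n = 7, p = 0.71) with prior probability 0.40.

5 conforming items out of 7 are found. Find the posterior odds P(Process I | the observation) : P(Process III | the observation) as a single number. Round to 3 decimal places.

Only the two components matter; the odds are (P(Z=i) f_i(x)) / (P(Z=j) f_j(x)).
Evaluate each component's likelihood at the observed value:
  f_I = 0.00801383
  f_II = 0.0325827
  f_III = 0.304016
  f_IV = 0.318645
Posterior odds = (P(Z=I)·f_I) / (P(Z=III)·f_III) = (0.29·0.00801383) / (0.22·0.304016) = 0.00232401 / 0.0668836 ≈ 0.035

0.035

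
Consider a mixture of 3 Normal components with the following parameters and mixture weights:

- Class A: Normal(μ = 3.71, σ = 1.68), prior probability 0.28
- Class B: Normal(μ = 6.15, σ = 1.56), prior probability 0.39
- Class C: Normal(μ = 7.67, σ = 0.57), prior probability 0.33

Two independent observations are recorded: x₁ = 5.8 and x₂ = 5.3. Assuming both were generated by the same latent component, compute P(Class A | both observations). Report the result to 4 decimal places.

0.1783

P(component k | x) = π_k·f_k(x) / marginal(x), where marginal(x) = Σ_j π_j·f_j(x).
Since both observations come from the same component, the likelihood for component k is f_k(x₁)·f_k(x₂).
  L_A = [0.10953] × [0.151739] = 0.0166199
  L_B = [0.249376] × [0.220454] = 0.0549759
  L_C = [0.00322017] × [0.000123303] = 3.97057e-07
Weight by the priors:
  π_A·L_A = 0.28 × 0.0166199 = 0.00465357
  π_B·L_B = 0.39 × 0.0549759 = 0.0214406
  π_C·L_C = 0.33 × 3.97057e-07 = 1.31029e-07
Sum: 0.00465357 + 0.0214406 + 1.31029e-07 = 0.0260943
Responsibility of Class A: 0.00465357 / 0.0260943 ≈ 0.1783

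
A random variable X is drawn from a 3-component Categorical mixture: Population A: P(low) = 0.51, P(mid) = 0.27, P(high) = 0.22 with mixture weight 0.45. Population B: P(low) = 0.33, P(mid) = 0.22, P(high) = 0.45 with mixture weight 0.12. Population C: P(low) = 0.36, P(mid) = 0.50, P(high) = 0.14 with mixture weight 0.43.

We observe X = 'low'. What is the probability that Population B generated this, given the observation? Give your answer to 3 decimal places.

Posterior ∝ prior × likelihood, so P(k | x) ∝ P(Z=k) f_k(x); normalise over all components.
Categorical probabilities:
  L_A = P(low | comp) = 0.51
  L_B = P(low | comp) = 0.33
  L_C = P(low | comp) = 0.36
Multiply by the mixture weights:
  P(Z=A)·L_A = 0.45 × 0.51 = 0.2295
  P(Z=B)·L_B = 0.12 × 0.33 = 0.0396
  P(Z=C)·L_C = 0.43 × 0.36 = 0.1548
Marginal: 0.2295 + 0.0396 + 0.1548 = 0.4239
Responsibility of Population B: 0.0396 / 0.4239 ≈ 0.093

0.093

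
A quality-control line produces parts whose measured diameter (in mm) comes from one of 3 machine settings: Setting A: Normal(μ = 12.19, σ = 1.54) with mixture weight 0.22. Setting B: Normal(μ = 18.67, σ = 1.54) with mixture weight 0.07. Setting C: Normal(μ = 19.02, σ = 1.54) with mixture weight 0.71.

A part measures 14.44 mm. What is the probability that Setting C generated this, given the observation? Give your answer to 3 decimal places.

Apply Bayes' rule: the posterior for each component is proportional to its prior times its likelihood at x.
Evaluate each component's likelihood at the observed value:
  f_A = 0.0890962
  f_B = 0.00595784
  f_C = 0.00310999
Multiply by the mixture weights:
  w_A·f_A = 0.22 × 0.0890962 = 0.0196012
  w_B·f_B = 0.07 × 0.00595784 = 0.000417049
  w_C·f_C = 0.71 × 0.00310999 = 0.00220809
Sum: 0.0196012 + 0.000417049 + 0.00220809 = 0.0222263
P(Setting C | 14.44 mm) ≈ 0.099

0.099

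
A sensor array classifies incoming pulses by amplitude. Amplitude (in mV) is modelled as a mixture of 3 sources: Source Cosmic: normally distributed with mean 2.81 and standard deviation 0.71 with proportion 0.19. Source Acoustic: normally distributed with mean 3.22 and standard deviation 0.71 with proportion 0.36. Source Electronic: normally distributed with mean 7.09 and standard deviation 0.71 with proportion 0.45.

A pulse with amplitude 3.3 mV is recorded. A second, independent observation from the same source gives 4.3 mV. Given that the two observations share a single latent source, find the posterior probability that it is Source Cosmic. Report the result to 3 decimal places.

By Bayes' theorem, P(k | x) = π_k f_k(x) / Σ_j π_j f_j(x).
Since both observations come from the same component, the likelihood for component k is f_k(x₁)·f_k(x₂).
  f_Cosmic = [(1/(0.71·√(2π)))·exp(−(3.3−2.81)²/(2·0.71²)) = 0.561891·exp(-0.23815) = 0.442818] × [0.0621322] = 0.0275133
  f_Acoustic = [(1/(0.71·√(2π)))·exp(−(3.3−3.22)²/(2·0.71²)) = 0.561891·exp(-0.00635) = 0.558335] × [0.176689] = 0.0986519
  f_Electronic = [(1/(0.71·√(2π)))·exp(−(3.3−7.09)²/(2·0.71²)) = 0.561891·exp(-14.24727) = 3.64872e-07] × [0.000249204] = 9.09275e-11
Weight by the priors:
  π_Cosmic·f_Cosmic = 0.19 × 0.0275133 = 0.00522752
  π_Acoustic·f_Acoustic = 0.36 × 0.0986519 = 0.0355147
  π_Electronic·f_Electronic = 0.45 × 9.09275e-11 = 4.09174e-11
Marginal: 0.00522752 + 0.0355147 + 4.09174e-11 = 0.0407422
P(Source Cosmic | x) = 0.00522752 / 0.0407422 ≈ 0.128

0.128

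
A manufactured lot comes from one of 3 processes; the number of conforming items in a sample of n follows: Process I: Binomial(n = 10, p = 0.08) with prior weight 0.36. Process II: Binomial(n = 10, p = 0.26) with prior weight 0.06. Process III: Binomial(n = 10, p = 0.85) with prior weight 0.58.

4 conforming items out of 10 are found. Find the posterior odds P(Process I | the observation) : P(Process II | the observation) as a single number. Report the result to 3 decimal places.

Posterior odds = (π_i f_i(x)) / (π_j f_j(x)); the normalising sum cancels.
Binomial probabilities:
  L_I = 0.00521562
  L_II = 0.157581
  L_III = 0.00124866
Posterior odds = (π_I·L_I) / (π_II·L_II) = (0.36·0.00521562) / (0.06·0.157581) = 0.00187762 / 0.00945484 ≈ 0.199

0.199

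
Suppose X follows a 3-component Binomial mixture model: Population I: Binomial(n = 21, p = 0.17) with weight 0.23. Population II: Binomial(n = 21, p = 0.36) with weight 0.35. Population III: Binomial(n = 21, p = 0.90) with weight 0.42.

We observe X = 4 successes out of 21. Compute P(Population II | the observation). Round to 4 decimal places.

0.2693

Apply Bayes' rule: the posterior for each component is proportional to its prior times its likelihood at x.
Component likelihoods at x = 4 successes out of 21:
  f_I = C(21,4)·0.17^4·0.83^17 = 5985·0.00083521·0.0421044 = 0.210469
  f_II = C(21,4)·0.36^4·0.64^17 = 5985·0.0167962·0.00050706 = 0.0509722
  f_III = C(21,4)·0.90^4·0.10^17 = 5985·0.6561·1e-17 = 3.92676e-14
Unnormalised posteriors:
  π_I·f_I = 0.23 × 0.210469 = 0.0484078
  π_II·f_II = 0.35 × 0.0509722 = 0.0178403
  π_III·f_III = 0.42 × 3.92676e-14 = 1.64924e-14
Normaliser: 0.0484078 + 0.0178403 + 1.64924e-14 = 0.0662481
Responsibility of Population II: 0.0178403 / 0.0662481 ≈ 0.2693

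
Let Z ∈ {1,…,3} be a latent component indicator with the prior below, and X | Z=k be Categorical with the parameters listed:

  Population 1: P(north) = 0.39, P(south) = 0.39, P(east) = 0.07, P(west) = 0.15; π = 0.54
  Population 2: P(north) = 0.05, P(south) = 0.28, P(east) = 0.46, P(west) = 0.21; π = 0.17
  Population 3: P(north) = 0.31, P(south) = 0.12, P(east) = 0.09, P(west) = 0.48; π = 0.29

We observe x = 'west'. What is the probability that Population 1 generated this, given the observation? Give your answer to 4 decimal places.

By Bayes' theorem, P(k | x) = π_k f_k(x) / Σ_j π_j f_j(x).
Evaluate each component's likelihood at the observed value:
  p_1 = 0.15
  p_2 = 0.21
  p_3 = 0.48
Weight by the priors:
  π_1·p_1 = 0.54 × 0.15 = 0.081
  π_2·p_2 = 0.17 × 0.21 = 0.0357
  π_3·p_3 = 0.29 × 0.48 = 0.1392
Evidence: 0.081 + 0.0357 + 0.1392 = 0.2559
P(Population 1 | the observation) = 0.081 / 0.2559 ≈ 0.3165

0.3165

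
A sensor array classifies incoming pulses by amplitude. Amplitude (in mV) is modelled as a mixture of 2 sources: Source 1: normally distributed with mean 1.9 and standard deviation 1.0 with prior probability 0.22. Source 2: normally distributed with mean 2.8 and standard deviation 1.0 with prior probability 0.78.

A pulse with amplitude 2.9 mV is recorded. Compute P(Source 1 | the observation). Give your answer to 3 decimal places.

Posterior ∝ prior × likelihood, so P(k | x) ∝ P(Z=k) f_k(x); normalise over all components.
Normal densities:
  L_1 = 0.241971
  L_2 = 0.396953
Multiply by the mixture weights:
  P(Z=1)·L_1 = 0.22 × 0.241971 = 0.0532336
  P(Z=2)·L_2 = 0.78 × 0.396953 = 0.309623
Denominator: 0.0532336 + 0.309623 = 0.362857
P(Source 1 | 2.9 mV) ≈ 0.147

0.147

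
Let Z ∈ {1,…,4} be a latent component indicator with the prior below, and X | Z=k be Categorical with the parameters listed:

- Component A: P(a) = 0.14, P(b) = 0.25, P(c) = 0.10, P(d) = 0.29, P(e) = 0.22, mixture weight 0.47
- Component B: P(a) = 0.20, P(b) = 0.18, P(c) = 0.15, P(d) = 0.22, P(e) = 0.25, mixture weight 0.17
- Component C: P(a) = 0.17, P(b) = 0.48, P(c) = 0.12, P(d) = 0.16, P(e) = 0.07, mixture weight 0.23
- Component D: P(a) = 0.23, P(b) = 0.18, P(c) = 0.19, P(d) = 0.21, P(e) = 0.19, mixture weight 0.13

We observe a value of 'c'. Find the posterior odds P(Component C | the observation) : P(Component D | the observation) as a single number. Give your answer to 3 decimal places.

1.117

The posterior odds equal the prior odds times the likelihood ratio: (P(Z=i)/P(Z=j))·(f_i(x)/f_j(x)).
Component likelihoods at x = 'c':
  p_A = 0.1
  p_B = 0.15
  p_C = 0.12
  p_D = 0.19
0.0276 / 0.0247 ≈ 1.117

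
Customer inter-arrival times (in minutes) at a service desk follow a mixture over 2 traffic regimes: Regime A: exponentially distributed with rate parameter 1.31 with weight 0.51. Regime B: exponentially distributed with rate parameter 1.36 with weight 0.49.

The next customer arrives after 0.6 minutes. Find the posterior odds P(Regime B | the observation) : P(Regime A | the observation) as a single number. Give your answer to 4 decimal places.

Posterior odds = (π_i f_i(x)) / (π_j f_j(x)); the normalising sum cancels.
Component likelihoods at x = 0.6 minutes:
  p_A = 1.31·e^(−1.31·0.6) = 1.31·e^(−0.7860) = 0.59692
  p_B = 1.36·e^(−1.36·0.6) = 1.36·e^(−0.8160) = 0.601388
Odds = (0.49/0.51) × (0.601388/0.59692) = 0.960784 × 1.00749 ≈ 0.9680

0.9680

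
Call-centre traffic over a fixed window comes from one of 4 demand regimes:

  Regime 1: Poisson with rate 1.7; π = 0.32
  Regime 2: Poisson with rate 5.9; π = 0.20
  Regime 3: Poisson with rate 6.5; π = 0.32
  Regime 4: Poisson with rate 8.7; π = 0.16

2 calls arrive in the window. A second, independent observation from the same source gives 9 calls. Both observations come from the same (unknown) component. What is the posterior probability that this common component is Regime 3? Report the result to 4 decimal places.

The responsibility of component k is π_k f_k(x) divided by Σ_j π_j f_j(x).
Since both observations come from the same component, the likelihood for component k is f_k(x₁)·f_k(x₂).
  L_1 = [0.263978] × [5.97003e-05] = 1.57596e-05
  L_2 = [0.04768] × [0.0653985] = 0.0031182
  L_3 = [0.0317602] × [0.085811] = 0.00272537
  L_4 = [0.00630444] × [0.131084] = 0.000826408
Weight by the priors:
  π_1·L_1 = 0.32 × 1.57596e-05 = 5.04306e-06
  π_2·L_2 = 0.20 × 0.0031182 = 0.00062364
  π_3·L_3 = 0.32 × 0.00272537 = 0.000872119
  π_4·L_4 = 0.16 × 0.000826408 = 0.000132225
Evidence: 5.04306e-06 + 0.00062364 + 0.000872119 + 0.000132225 = 0.00163303
P(Regime 3 | x₁,x₂) = 0.000872119 / 0.00163303 ≈ 0.5341

0.5341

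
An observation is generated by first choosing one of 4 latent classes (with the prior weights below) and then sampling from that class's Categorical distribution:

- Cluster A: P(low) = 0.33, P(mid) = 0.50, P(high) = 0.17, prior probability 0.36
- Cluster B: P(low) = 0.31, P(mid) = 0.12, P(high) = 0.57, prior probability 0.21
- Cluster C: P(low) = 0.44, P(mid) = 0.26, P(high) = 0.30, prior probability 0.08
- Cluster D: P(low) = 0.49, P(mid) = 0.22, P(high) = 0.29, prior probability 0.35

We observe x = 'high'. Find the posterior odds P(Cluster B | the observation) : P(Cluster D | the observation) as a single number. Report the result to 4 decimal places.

Only the two components matter; the odds are (P(Z=i) f_i(x)) / (P(Z=j) f_j(x)).
Categorical probabilities:
  L_A = P(high | comp) = 0.17
  L_B = P(high | comp) = 0.57
  L_C = P(high | comp) = 0.30
  L_D = P(high | comp) = 0.29
Odds = (0.21/0.35) × (0.57/0.29) = 0.6 × 1.96552 ≈ 1.1793

1.1793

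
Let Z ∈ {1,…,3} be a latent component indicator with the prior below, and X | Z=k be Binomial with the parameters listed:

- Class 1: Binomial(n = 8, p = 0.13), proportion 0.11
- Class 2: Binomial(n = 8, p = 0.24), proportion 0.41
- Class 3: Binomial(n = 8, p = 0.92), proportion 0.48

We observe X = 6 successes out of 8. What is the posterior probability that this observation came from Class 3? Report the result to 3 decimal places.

0.976

Apply Bayes' rule: the posterior for each component is proportional to its prior times its likelihood at x.
Component likelihoods at x = 6 successes out of 8:
  f_1 = 0.000102296
  f_2 = 0.00309067
  f_3 = 0.108659
Multiply by the mixture weights:
  π_1·f_1 = 0.11 × 0.000102296 = 1.12525e-05
  π_2·f_2 = 0.41 × 0.00309067 = 0.00126717
  π_3·f_3 = 0.48 × 0.108659 = 0.0521562
Denominator: 1.12525e-05 + 0.00126717 + 0.0521562 = 0.0534347
P(Class 3 | x) = 0.0521562 / 0.0534347 ≈ 0.976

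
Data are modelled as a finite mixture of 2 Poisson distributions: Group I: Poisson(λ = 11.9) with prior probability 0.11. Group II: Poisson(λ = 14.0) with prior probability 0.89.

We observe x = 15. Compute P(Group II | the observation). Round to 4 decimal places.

Posterior ∝ prior × likelihood, so P(k | x) ∝ P(Z=k) f_k(x); normalise over all components.
Evaluate each component's likelihood at the observed value:
  L_I = e^(−11.9)·11.9^15/15! = 0.0705668
  L_II = e^(−14.0)·14.0^15/15! = 0.0989232
Multiply by the mixture weights:
  P(Z=I)·L_I = 0.11 × 0.0705668 = 0.00776235
  P(Z=II)·L_II = 0.89 × 0.0989232 = 0.0880417
Marginal: 0.00776235 + 0.0880417 = 0.095804
P(Group II | x) = 0.0880417 / 0.095804 ≈ 0.9190

0.9190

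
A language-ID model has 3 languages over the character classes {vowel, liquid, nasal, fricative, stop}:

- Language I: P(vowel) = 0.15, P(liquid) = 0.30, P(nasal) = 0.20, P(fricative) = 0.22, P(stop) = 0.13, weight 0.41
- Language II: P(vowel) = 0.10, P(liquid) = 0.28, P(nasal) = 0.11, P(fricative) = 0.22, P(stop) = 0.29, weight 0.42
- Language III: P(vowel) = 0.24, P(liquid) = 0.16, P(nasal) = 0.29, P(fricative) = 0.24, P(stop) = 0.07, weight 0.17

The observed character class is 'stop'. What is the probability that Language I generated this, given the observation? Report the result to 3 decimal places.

0.285

P(component k | x) = w_k·f_k(x) / marginal(x), where marginal(x) = Σ_j w_j·f_j(x).
Component likelihoods at x = 'stop':
  f_I = P(stop | comp) = 0.13
  f_II = P(stop | comp) = 0.29
  f_III = P(stop | comp) = 0.07
Unnormalised posteriors:
  w_I·f_I = 0.41 × 0.13 = 0.0533
  w_II·f_II = 0.42 × 0.29 = 0.1218
  w_III·f_III = 0.17 × 0.07 = 0.0119
Normaliser: 0.0533 + 0.1218 + 0.0119 = 0.187
P(Language I | data) = 0.0533 / 0.187 ≈ 0.285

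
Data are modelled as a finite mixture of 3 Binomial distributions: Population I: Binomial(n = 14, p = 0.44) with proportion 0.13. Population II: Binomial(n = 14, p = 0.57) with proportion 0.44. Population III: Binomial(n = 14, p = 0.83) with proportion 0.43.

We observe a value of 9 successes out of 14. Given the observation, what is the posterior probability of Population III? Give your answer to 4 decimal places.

The responsibility of component k is P(Z=k) f_k(x) divided by Σ_j P(Z=j) f_j(x).
Component likelihoods at x = 9 successes out of 14:
  L_I = 0.068152
  L_II = 0.18693
  L_III = 0.0531388
Unnormalised posteriors:
  P(Z=I)·L_I = 0.13 × 0.068152 = 0.00885975
  P(Z=II)·L_II = 0.44 × 0.18693 = 0.0822494
  P(Z=III)·L_III = 0.43 × 0.0531388 = 0.0228497
Marginal: 0.00885975 + 0.0822494 + 0.0228497 = 0.113959
Responsibility of Population III: 0.0228497 / 0.113959 ≈ 0.2005

0.2005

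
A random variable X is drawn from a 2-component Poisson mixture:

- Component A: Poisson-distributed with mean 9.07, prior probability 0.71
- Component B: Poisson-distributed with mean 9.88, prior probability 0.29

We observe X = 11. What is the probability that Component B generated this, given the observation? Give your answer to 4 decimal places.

0.3177

Apply Bayes' rule: the posterior for each component is proportional to its prior times its likelihood at x.
Evaluate each component's likelihood at the observed value:
  p_A = e^(−9.07)·9.07^11/11! = 0.0985085
  p_B = e^(−9.88)·9.88^11/11! = 0.11229
Weight by the priors:
  w_A·p_A = 0.71 × 0.0985085 = 0.069941
  w_B·p_B = 0.29 × 0.11229 = 0.0325641
Marginal: 0.069941 + 0.0325641 = 0.102505
So the posterior for Component B is 0.0325641 / 0.102505 ≈ 0.3177.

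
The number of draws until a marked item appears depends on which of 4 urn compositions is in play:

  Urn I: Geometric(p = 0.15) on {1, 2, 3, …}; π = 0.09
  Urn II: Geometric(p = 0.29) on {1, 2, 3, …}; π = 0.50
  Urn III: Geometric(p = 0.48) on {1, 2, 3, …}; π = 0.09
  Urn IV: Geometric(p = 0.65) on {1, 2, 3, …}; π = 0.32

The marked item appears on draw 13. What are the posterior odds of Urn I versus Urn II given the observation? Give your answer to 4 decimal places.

0.8070

The posterior odds equal the prior odds times the likelihood ratio: (P(Z=i)/P(Z=j))·(f_i(x)/f_j(x)).
Evaluate each component's likelihood at the observed value:
  f_I = 0.0213363
  f_II = 0.00475881
  f_III = 0.000187621
  f_IV = 2.19649e-06
0.00192026 / 0.0023794 ≈ 0.8070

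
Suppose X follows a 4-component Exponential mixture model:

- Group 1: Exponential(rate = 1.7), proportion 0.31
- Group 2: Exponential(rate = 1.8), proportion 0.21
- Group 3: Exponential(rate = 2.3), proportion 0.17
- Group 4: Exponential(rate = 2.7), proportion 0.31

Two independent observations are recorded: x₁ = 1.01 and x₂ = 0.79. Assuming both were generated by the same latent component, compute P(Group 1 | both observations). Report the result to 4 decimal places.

0.4180

Posterior ∝ prior × likelihood, so P(k | x) ∝ π_k f_k(x); normalise over all components.
Since both observations come from the same component, the likelihood for component k is f_k(x₁)·f_k(x₂).
  L_1 = [0.305327] × [0.443804] = 0.135505
  L_2 = [0.29223] × [0.434216] = 0.126891
  L_3 = [0.225352] × [0.373779] = 0.0842319
  L_4 = [0.176621] × [0.3199] = 0.056501
Unnormalised posteriors:
  π_1·L_1 = 0.31 × 0.135505 = 0.0420067
  π_2·L_2 = 0.21 × 0.126891 = 0.0266471
  π_3·L_3 = 0.17 × 0.0842319 = 0.0143194
  π_4·L_4 = 0.31 × 0.056501 = 0.0175153
Sum: 0.0420067 + 0.0266471 + 0.0143194 + 0.0175153 = 0.100489
P(Group 1 | x₁,x₂) = 0.0420067 / 0.100489 ≈ 0.4180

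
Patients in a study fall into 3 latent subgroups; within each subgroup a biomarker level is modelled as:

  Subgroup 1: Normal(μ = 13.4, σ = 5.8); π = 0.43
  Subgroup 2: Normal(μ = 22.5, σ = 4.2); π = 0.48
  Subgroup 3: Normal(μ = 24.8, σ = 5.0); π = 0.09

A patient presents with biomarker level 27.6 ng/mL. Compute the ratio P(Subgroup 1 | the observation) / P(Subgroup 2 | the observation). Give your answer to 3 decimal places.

Posterior odds = (π_i f_i(x)) / (π_j f_j(x)); the normalising sum cancels.
Normal densities:
  f_1 = 0.00343471
  f_2 = 0.0454443
  f_3 = 0.0682092
Odds = (0.43/0.48) × (0.00343471/0.0454443) = 0.895833 × 0.0755806 ≈ 0.068

0.068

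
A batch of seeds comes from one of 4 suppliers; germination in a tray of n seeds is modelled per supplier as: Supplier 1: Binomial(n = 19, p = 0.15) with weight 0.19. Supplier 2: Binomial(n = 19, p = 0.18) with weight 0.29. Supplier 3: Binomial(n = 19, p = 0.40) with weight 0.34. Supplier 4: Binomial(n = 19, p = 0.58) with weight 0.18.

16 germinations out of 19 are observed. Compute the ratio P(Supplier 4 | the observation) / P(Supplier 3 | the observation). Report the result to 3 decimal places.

69.339

Posterior odds = (P(Z=i) f_i(x)) / (P(Z=j) f_j(x)); the normalising sum cancels.
Binomial probabilities:
  f_1 = 3.90878e-11
  f_2 = 6.48822e-10
  f_3 = 8.98954e-05
  f_4 = 0.0117739
0.0021193 / 3.05644e-05 ≈ 69.339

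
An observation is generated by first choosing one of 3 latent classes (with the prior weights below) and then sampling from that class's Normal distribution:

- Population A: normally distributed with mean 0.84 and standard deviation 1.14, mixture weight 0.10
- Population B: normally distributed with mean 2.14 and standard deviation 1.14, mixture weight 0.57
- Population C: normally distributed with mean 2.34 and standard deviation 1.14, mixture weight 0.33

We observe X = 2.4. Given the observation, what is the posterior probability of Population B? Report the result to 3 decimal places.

The responsibility of component k is π_k f_k(x) divided by Σ_j π_j f_j(x).
Component likelihoods at x = 2.4:
  L_A = (1/(1.14·√(2π)))·exp(−(2.4−0.84)²/(2·1.14²)) = 0.349949·exp(-0.93629) = 0.137208
  L_B = (1/(1.14·√(2π)))·exp(−(2.4−2.14)²/(2·1.14²)) = 0.349949·exp(-0.02601) = 0.340965
  L_C = (1/(1.14·√(2π)))·exp(−(2.4−2.34)²/(2·1.14²)) = 0.349949·exp(-0.00139) = 0.349465
Prior × likelihood for each component:
  π_A·L_A = 0.10 × 0.137208 = 0.0137208
  π_B·L_B = 0.57 × 0.340965 = 0.19435
  π_C·L_C = 0.33 × 0.349465 = 0.115323
Evidence: 0.0137208 + 0.19435 + 0.115323 = 0.323394
P(Population B | 2.4) = 0.19435 / 0.323394 ≈ 0.601

0.601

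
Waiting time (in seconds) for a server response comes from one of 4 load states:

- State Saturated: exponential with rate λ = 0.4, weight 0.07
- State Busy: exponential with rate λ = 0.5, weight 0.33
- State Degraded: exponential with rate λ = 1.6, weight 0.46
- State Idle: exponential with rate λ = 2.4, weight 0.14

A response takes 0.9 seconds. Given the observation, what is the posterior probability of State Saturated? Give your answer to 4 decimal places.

0.0578

By Bayes' theorem, P(k | x) = w_k f_k(x) / Σ_j w_j f_j(x).
Evaluate each component's likelihood at the observed value:
  L_Saturated = 0.279071
  L_Busy = 0.318814
  L_Degraded = 0.379084
  L_Idle = 0.27678
Multiply by the mixture weights:
  w_Saturated·L_Saturated = 0.07 × 0.279071 = 0.0195349
  w_Busy·L_Busy = 0.33 × 0.318814 = 0.105209
  w_Degraded·L_Degraded = 0.46 × 0.379084 = 0.174379
  w_Idle·L_Idle = 0.14 × 0.27678 = 0.0387492
Normaliser: 0.0195349 + 0.105209 + 0.174379 + 0.0387492 = 0.337872
Responsibility of State Saturated: 0.0195349 / 0.337872 ≈ 0.0578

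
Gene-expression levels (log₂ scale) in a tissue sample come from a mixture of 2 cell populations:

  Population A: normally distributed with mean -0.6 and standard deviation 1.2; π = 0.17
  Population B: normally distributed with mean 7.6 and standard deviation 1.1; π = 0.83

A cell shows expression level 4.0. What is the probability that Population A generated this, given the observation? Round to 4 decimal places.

0.0250

By Bayes' theorem, P(k | x) = P(Z=k) f_k(x) / Σ_j P(Z=j) f_j(x).
Evaluate each component's likelihood at the observed value:
  f_A = (1/(1.2·√(2π)))·exp(−(4.0−-0.6)²/(2·1.2²)) = 0.332452·exp(-7.34722) = 0.000214225
  f_B = (1/(1.1·√(2π)))·exp(−(4.0−7.6)²/(2·1.1²)) = 0.362675·exp(-5.35537) = 0.00171281
Multiply by the mixture weights:
  P(Z=A)·f_A = 0.17 × 0.000214225 = 3.64183e-05
  P(Z=B)·f_B = 0.83 × 0.00171281 = 0.00142163
Marginal: 3.64183e-05 + 0.00142163 = 0.00145805
P(Population A | x) = 3.64183e-05 / 0.00145805 ≈ 0.0250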